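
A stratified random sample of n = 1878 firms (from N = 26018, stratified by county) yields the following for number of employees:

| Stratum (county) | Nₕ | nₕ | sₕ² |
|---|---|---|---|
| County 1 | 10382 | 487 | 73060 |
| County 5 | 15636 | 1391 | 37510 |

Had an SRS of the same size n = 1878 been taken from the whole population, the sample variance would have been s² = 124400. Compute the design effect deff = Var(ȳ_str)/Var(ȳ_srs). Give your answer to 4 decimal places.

0.5148

Var(ȳ_str) = Σ Wₕ²(1−fₕ)sₕ²/nₕ with Wₕ = Nₕ/26018:
  County 1: (10382/26018)²·(1−487/10382)·73060/487 = 22.76668
  County 5: (15636/26018)²·(1−1391/15636)·37510/1391 = 8.8727906
  → Var(ȳ_str) = 31.639471.
Var(ȳ_srs) = (1 − 1878/26018)·124400/1878 = 61.459376.
deff = 31.639471 / 61.459376 = 0.5148.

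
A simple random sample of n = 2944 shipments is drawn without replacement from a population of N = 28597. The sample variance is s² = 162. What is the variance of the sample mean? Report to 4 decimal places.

Under SRS without replacement, Var(ȳ) = (1 − f)·s²/n with f = n/N = 2944/28597 = 0.10294786.
Var(ȳ) = (1 − 0.10294786)·162/2944 = 0.89705214·0.055027174 = 0.049362244.

0.0494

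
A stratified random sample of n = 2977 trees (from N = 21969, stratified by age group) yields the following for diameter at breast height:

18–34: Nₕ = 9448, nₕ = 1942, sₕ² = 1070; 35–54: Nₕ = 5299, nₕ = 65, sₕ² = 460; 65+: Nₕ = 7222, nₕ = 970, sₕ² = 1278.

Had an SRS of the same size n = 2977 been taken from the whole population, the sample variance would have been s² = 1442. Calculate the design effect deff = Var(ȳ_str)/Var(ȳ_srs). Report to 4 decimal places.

Var(ȳ_str) = Σ Wₕ²(1−fₕ)sₕ²/nₕ with Wₕ = Nₕ/21969:
  18–34: (9448/21969)²·(1−1942/9448)·1070/1942 = 0.080958494
  35–54: (5299/21969)²·(1−65/5299)·460/65 = 0.4066788
  65+: (7222/21969)²·(1−970/7222)·1278/970 = 0.12325797
  → Var(ȳ_str) = 0.61089526.
Var(ȳ_srs) = (1 − 2977/21969)·1442/2977 = 0.4187423.
deff = 0.61089526 / 0.4187423 = 1.4589.

1.4589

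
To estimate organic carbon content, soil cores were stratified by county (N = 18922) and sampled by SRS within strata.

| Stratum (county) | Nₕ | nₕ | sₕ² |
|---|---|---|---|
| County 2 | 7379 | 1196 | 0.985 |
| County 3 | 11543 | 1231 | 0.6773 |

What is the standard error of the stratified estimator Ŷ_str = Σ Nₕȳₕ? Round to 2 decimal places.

321.04

Var(Ŷ_str) = Σₕ Nₕ²(1 − fₕ)sₕ²/nₕ.
County 2: 7379²·(1 − 1196/7379)·0.985/1196 = 37575.244.
County 3: 11543²·(1 − 1231/11543)·0.6773/1231 = 65491.453.
Sum = 103066.7.
SE = √(103066.7) = 321.04.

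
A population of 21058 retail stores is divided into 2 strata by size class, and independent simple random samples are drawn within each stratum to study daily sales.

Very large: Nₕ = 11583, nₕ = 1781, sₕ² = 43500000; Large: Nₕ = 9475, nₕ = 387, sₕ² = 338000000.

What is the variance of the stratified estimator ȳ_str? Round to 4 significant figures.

175900

Var(ȳ_str) = Σₕ Wₕ²(1 − fₕ)sₕ²/nₕ with Wₕ = Nₕ/N, N = 21058.
Very large: Wₕ = 0.55005224; term = 0.55005224²·(1 − 0.15375982)·43500000/1781 = 6253.5532.
Large: Wₕ = 0.44994776; term = 0.44994776²·(1 − 0.04084433)·338000000/387 = 169597.34.
Sum = 175850.89.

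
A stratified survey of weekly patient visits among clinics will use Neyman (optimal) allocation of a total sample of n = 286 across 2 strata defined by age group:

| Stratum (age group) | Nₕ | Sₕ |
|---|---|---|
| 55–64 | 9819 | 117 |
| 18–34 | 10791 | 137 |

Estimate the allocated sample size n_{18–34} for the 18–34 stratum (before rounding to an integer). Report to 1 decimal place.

160.9

Neyman allocation: nₕ = n·NₕSₕ / Σⱼ NⱼSⱼ.
Σ NⱼSⱼ = 9819·117 + 10791·137 = 2.62719 × 10^6.
n_{18–34} = 286·10791·137 / (2.62719 × 10^6) = 160.9.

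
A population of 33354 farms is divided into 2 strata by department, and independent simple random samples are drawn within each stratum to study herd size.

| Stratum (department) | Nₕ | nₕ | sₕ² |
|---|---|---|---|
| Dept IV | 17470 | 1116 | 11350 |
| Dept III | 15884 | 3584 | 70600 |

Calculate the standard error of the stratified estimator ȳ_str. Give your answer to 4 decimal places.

2.4640

Var(ȳ_str) = Σₕ Wₕ²(1 − fₕ)sₕ²/nₕ with Wₕ = Nₕ/N, N = 33354.
Dept IV: Wₕ = 0.52377526; term = 0.52377526²·(1 − 0.06388094)·11350/1116 = 2.611877.
Dept III: Wₕ = 0.47622474; term = 0.47622474²·(1 − 0.22563586)·70600/3584 = 3.4594403.
Sum = 6.0713173.
SE = √(6.0713173) = 2.4640.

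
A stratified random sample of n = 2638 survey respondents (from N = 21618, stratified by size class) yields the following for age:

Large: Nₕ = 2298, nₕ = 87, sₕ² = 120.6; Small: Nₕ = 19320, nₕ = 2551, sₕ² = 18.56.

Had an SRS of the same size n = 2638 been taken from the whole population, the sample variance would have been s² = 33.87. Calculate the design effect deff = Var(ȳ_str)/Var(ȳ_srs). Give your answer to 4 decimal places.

Var(ȳ_str) = Σ Wₕ²(1−fₕ)sₕ²/nₕ with Wₕ = Nₕ/21618:
  Large: (2298/21618)²·(1−87/2298)·120.6/87 = 0.015070782
  Small: (19320/21618)²·(1−2551/19320)·18.56/2551 = 0.0050437177
  → Var(ȳ_str) = 0.0201145.
Var(ȳ_srs) = (1 − 2638/21618)·33.87/2638 = 0.011272522.
deff = 0.0201145 / 0.011272522 = 1.7844.

1.7844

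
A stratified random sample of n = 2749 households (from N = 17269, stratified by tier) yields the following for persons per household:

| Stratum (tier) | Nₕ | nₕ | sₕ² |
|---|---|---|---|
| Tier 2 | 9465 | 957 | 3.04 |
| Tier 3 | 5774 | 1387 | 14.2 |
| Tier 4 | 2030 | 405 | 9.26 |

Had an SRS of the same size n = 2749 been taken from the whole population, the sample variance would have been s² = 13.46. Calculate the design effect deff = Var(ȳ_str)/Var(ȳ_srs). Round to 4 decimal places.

Var(ȳ_str) = Σ Wₕ²(1−fₕ)sₕ²/nₕ with Wₕ = Nₕ/17269:
  Tier 2: (9465/17269)²·(1−957/9465)·3.04/957 = 8.5777891 × 10^-4
  Tier 3: (5774/17269)²·(1−1387/5774)·14.2/1387 = 8.6960478 × 10^-4
  Tier 4: (2030/17269)²·(1−405/2030)·9.26/405 = 2.529129 × 10^-4
  → Var(ȳ_str) = 0.0019802966.
Var(ȳ_srs) = (1 − 2749/17269)·13.46/2749 = 0.0041168946.
deff = 0.0019802966 / 0.0041168946 = 0.4810.

0.4810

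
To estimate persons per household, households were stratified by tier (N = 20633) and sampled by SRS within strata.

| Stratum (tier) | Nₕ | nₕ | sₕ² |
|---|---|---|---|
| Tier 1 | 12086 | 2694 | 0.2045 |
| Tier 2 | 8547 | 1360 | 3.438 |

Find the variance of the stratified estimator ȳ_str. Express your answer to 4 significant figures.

Var(ȳ_str) = Σₕ Wₕ²(1 − fₕ)sₕ²/nₕ with Wₕ = Nₕ/N, N = 20633.
Tier 1: Wₕ = 0.58576067; term = 0.58576067²·(1 − 0.22290253)·0.2045/2694 = 2.0240053 × 10^-5.
Tier 2: Wₕ = 0.41423933; term = 0.41423933²·(1 − 0.15912016)·3.438/1360 = 3.6475693 × 10^-4.
Sum = 3.8499698 × 10^-4.

3.850 × 10^-4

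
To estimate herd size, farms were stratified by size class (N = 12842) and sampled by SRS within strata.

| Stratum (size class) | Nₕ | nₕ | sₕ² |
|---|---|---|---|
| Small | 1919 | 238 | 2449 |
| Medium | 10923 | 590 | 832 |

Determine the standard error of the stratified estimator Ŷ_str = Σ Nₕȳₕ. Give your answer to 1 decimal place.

13869.2

Var(Ŷ_str) = Σₕ Nₕ²(1 − fₕ)sₕ²/nₕ.
Small: 1919²·(1 − 238/1919)·2449/238 = 3.3193612 × 10^7.
Medium: 10923²·(1 − 590/10923)·832/590 = 1.5916211 × 10^8.
Sum = 1.9235572 × 10^8.
SE = √(1.9235572 × 10^8) = 13869.2.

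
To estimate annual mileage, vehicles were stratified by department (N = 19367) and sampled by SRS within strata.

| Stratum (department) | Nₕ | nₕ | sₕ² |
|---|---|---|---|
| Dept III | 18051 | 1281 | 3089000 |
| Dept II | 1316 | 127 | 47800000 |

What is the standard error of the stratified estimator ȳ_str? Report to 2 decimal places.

59.30

Var(ȳ_str) = Σₕ Wₕ²(1 − fₕ)sₕ²/nₕ with Wₕ = Nₕ/N, N = 19367.
Dept III: Wₕ = 0.93204936; term = 0.93204936²·(1 − 0.07096560)·3089000/1281 = 1946.1594.
Dept II: Wₕ = 0.06795064; term = 0.06795064²·(1 − 0.09650456)·47800000/127 = 1570.1358.
Sum = 3516.2952.
SE = √(3516.2952) = 59.30.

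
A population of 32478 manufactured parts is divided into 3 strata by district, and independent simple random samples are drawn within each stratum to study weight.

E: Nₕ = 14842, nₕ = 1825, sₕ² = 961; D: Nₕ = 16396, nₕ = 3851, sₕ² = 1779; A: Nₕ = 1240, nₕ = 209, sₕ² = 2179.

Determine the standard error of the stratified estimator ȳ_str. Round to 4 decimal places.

Var(ȳ_str) = Σₕ Wₕ²(1 − fₕ)sₕ²/nₕ with Wₕ = Nₕ/N, N = 32478.
E: Wₕ = 0.45698627; term = 0.45698627²·(1 − 0.12296186)·961/1825 = 0.096446239.
D: Wₕ = 0.50483404; term = 0.50483404²·(1 − 0.23487436)·1779/3851 = 0.090080845.
A: Wₕ = 0.03817969; term = 0.03817969²·(1 − 0.16854839)·2179/209 = 0.012636091.
Sum = 0.19916318.
SE = √(0.19916318) = 0.4463.

0.4463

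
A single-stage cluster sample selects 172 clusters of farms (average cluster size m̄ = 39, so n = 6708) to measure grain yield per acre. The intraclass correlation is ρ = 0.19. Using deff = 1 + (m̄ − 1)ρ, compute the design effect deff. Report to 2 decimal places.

deff = 1 + (39 − 1)·0.19 = 1 + 7.22 = 8.22.

8.22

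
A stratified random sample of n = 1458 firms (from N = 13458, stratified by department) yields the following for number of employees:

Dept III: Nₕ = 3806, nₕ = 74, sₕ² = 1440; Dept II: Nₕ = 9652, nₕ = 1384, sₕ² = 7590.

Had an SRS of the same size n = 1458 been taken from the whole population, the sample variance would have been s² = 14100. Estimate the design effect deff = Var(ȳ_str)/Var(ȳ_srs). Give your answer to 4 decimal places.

0.4572

Var(ȳ_str) = Σ Wₕ²(1−fₕ)sₕ²/nₕ with Wₕ = Nₕ/13458:
  Dept III: (3806/13458)²·(1−74/3806)·1440/74 = 1.52609
  Dept II: (9652/13458)²·(1−1384/9652)·7590/1384 = 2.4163643
  → Var(ȳ_str) = 3.9424543.
Var(ȳ_srs) = (1 − 1458/13458)·14100/1458 = 8.6230779.
deff = 3.9424543 / 8.6230779 = 0.4572.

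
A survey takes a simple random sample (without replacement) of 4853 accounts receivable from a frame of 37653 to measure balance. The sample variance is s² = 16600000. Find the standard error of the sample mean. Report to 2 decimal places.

Under SRS without replacement, Var(ȳ) = (1 − f)·s²/n with f = n/N = 4853/37653 = 0.12888747.
Var(ȳ) = (1 − 0.12888747)·16600000/4853 = 0.87111253·3420.5646 = 2979.6967.
SE(ȳ) = √(2979.6967) = 54.59.

54.59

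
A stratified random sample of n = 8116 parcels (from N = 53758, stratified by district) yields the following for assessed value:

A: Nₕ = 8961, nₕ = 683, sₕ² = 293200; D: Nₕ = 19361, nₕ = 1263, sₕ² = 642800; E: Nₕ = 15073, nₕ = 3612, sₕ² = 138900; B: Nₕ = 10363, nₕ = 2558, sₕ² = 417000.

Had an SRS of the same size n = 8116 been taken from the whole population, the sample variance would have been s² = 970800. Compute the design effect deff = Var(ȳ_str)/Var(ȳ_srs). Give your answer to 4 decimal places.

0.7837

Var(ȳ_str) = Σ Wₕ²(1−fₕ)sₕ²/nₕ with Wₕ = Nₕ/53758:
  A: (8961/53758)²·(1−683/8961)·293200/683 = 11.018918
  D: (19361/53758)²·(1−1263/19361)·642800/1263 = 61.708456
  E: (15073/53758)²·(1−3612/15073)·138900/3612 = 2.2987435
  B: (10363/53758)²·(1−2558/10363)·417000/2558 = 4.5625508
  → Var(ȳ_str) = 79.588668.
Var(ȳ_srs) = (1 − 8116/53758)·970800/8116 = 101.55687.
deff = 79.588668 / 101.55687 = 0.7837.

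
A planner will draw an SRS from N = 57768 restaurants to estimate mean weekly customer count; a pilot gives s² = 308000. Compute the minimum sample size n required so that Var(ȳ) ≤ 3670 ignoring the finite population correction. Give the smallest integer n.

84

Without fpc, n₀ = s²/D = 308000/3670 = 83.9237.
Rounding up, n = 84.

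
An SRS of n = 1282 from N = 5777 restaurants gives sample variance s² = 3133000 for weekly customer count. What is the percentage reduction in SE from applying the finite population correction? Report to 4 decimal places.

f = n/N = 1282/5777 = 0.22191449.
SE_no-fpc = √(s²/n) = 49.435187; SE_fpc = √((1−f)s²/n) = 43.606361.
Ratio = √(1−f) = 0.88209156. Reduction = 100·(1 − 0.88209156) = 11.7908%.

11.7908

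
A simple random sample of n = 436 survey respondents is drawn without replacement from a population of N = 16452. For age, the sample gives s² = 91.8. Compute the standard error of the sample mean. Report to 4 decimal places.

Under SRS without replacement, Var(ȳ) = (1 − f)·s²/n with f = n/N = 436/16452 = 0.02650134.
Var(ȳ) = (1 − 0.02650134)·91.8/436 = 0.97349866·0.21055046 = 0.20497059.
SE(ȳ) = √(0.20497059) = 0.4527.

0.4527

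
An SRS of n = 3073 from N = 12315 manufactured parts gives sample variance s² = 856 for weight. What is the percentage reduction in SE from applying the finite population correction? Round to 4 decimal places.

13.3705

f = n/N = 3073/12315 = 0.24953309.
SE_no-fpc = √(s²/n) = 0.52778325; SE_fpc = √((1−f)s²/n) = 0.45721595.
Ratio = √(1−f) = 0.86629493. Reduction = 100·(1 − 0.86629493) = 13.3705%.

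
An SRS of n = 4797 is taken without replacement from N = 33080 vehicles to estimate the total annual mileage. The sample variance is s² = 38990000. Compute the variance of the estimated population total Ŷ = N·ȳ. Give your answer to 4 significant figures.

7.605 × 10^12

Var(Ŷ) = N²·Var(ȳ) = N²·(1 − n/N)·s²/n.
f = 4797/33080 = 0.14501209; Var(ȳ) = 0.85498791·38990000/4797 = 6949.3389.
Var(Ŷ) = 33080² · 6949.3389 = 7.604567 × 10^12.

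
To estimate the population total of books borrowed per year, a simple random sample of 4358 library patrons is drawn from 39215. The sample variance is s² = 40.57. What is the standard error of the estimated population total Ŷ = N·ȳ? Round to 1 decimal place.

3567.2

Var(Ŷ) = N²·Var(ȳ) = N²·(1 − n/N)·s²/n.
f = 4358/39215 = 0.11113094; Var(ȳ) = 0.88886906·40.57/4358 = 0.0082747631.
Var(Ŷ) = 39215² · 0.0082747631 = 1.2725065 × 10^7.
SE(Ŷ) = √(1.2725065 × 10^7) = 3567.2.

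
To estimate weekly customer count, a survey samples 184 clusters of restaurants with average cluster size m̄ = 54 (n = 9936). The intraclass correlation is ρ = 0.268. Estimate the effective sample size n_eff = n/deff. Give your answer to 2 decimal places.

653.51

deff = 1 + (54 − 1)·0.268 = 1 + 14.204 = 15.204.
n_eff = 9936 / 15.204 = 653.51.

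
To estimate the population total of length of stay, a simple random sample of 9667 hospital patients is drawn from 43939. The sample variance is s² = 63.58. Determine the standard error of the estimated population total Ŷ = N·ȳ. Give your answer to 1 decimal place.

Var(Ŷ) = N²·Var(ȳ) = N²·(1 − n/N)·s²/n.
f = 9667/43939 = 0.22000956; Var(ȳ) = 0.77999044·63.58/9667 = 0.0051300085.
Var(Ŷ) = 43939² · 0.0051300085 = 9.9041777 × 10^6.
SE(Ŷ) = √(9.9041777 × 10^6) = 3147.1.

3147.1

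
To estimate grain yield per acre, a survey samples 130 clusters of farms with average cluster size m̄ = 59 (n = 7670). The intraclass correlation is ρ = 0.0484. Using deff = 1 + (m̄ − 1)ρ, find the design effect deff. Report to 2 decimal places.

3.81

deff = 1 + (59 − 1)·0.0484 = 1 + 2.8072 = 3.8072.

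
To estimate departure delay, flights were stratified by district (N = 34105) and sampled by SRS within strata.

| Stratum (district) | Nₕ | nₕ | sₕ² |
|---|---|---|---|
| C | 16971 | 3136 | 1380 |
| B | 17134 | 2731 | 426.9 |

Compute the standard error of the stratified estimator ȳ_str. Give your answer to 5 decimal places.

Var(ȳ_str) = Σₕ Wₕ²(1 − fₕ)sₕ²/nₕ with Wₕ = Nₕ/N, N = 34105.
C: Wₕ = 0.49761032; term = 0.49761032²·(1 − 0.18478581)·1380/3136 = 0.088828744.
B: Wₕ = 0.50238968; term = 0.50238968²·(1 − 0.15939069)·426.9/2731 = 0.033165005.
Sum = 0.12199375.
SE = √(0.12199375) = 0.34928.

0.34928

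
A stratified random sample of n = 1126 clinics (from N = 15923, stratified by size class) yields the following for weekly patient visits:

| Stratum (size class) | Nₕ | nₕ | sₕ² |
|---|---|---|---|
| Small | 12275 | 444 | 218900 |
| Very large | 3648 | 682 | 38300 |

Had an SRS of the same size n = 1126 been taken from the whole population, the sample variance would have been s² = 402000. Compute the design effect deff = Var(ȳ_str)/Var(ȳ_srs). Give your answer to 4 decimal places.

Var(ȳ_str) = Σ Wₕ²(1−fₕ)sₕ²/nₕ with Wₕ = Nₕ/15923:
  Small: (12275/15923)²·(1−444/12275)·218900/444 = 282.39432
  Very large: (3648/15923)²·(1−682/3648)·38300/682 = 2.3965726
  → Var(ȳ_str) = 284.79089.
Var(ȳ_srs) = (1 − 1126/15923)·402000/1126 = 331.76949.
deff = 284.79089 / 331.76949 = 0.8584.

0.8584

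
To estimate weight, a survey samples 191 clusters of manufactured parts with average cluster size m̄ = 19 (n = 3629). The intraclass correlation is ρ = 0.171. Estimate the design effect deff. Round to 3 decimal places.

deff = 1 + (19 − 1)·0.171 = 1 + 3.078 = 4.078.

4.078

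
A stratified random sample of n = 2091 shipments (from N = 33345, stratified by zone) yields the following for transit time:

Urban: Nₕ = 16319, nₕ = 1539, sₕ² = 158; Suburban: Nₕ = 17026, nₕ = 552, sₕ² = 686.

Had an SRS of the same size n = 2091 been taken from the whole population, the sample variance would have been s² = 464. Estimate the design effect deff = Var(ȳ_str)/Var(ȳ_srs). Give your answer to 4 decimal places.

1.6144

Var(ȳ_str) = Σ Wₕ²(1−fₕ)sₕ²/nₕ with Wₕ = Nₕ/33345:
  Urban: (16319/33345)²·(1−1539/16319)·158/1539 = 0.022270245
  Suburban: (17026/33345)²·(1−552/17026)·686/552 = 0.31349837
  → Var(ȳ_str) = 0.33576862.
Var(ȳ_srs) = (1 − 2091/33345)·464/2091 = 0.20798827.
deff = 0.33576862 / 0.20798827 = 1.6144.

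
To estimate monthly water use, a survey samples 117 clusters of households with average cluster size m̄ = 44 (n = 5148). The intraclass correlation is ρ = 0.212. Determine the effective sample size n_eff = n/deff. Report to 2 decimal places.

deff = 1 + (44 − 1)·0.212 = 1 + 9.116 = 10.116.
n_eff = 5148 / 10.116 = 508.90.

508.90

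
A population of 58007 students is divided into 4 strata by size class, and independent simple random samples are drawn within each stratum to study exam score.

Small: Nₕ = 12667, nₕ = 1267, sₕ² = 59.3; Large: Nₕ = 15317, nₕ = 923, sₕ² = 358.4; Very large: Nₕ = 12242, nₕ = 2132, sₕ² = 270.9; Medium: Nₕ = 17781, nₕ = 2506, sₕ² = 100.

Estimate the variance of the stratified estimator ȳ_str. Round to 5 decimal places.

0.03535

Var(ȳ_str) = Σₕ Wₕ²(1 − fₕ)sₕ²/nₕ with Wₕ = Nₕ/N, N = 58007.
Small: Wₕ = 0.21837020; term = 0.21837020²·(1 − 0.10002368)·59.3/1267 = 0.0020086112.
Large: Wₕ = 0.26405434; term = 0.26405434²·(1 − 0.06025984)·358.4/923 = 0.025442554.
Very large: Wₕ = 0.21104349; term = 0.21104349²·(1 − 0.17415455)·270.9/2132 = 0.0046737397.
Medium: Wₕ = 0.30653197; term = 0.30653197²·(1 − 0.14093696)·100/2506 = 0.0032210356.
Sum = 0.035345941.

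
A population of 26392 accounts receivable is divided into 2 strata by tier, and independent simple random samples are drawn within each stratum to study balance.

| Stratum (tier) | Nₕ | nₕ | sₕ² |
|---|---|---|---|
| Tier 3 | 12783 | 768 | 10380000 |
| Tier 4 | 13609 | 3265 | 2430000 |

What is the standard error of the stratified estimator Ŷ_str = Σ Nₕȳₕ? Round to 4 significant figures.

Var(Ŷ_str) = Σₕ Nₕ²(1 − fₕ)sₕ²/nₕ.
Tier 3: 12783²·(1 − 768/12783)·10380000/768 = 2.0758344 × 10^12.
Tier 4: 13609²·(1 − 3265/13609)·2430000/3265 = 1.0477021 × 10^11.
Sum = 2.1806046 × 10^12.
SE = √(2.1806046 × 10^12) = 1.477 × 10^6.

1.477 × 10^6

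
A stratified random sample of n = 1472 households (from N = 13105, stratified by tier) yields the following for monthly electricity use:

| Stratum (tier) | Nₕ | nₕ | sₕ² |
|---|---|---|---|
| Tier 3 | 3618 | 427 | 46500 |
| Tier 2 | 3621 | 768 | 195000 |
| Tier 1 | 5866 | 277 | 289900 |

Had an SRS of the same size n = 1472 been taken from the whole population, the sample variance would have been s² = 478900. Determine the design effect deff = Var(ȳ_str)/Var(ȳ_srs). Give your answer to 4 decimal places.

Var(ȳ_str) = Σ Wₕ²(1−fₕ)sₕ²/nₕ with Wₕ = Nₕ/13105:
  Tier 3: (3618/13105)²·(1−427/3618)·46500/427 = 7.3205952
  Tier 2: (3621/13105)²·(1−768/3621)·195000/768 = 15.273186
  Tier 1: (5866/13105)²·(1−277/5866)·289900/277 = 199.78854
  → Var(ȳ_str) = 222.38232.
Var(ȳ_srs) = (1 − 1472/13105)·478900/1472 = 288.79637.
deff = 222.38232 / 288.79637 = 0.7700.

0.7700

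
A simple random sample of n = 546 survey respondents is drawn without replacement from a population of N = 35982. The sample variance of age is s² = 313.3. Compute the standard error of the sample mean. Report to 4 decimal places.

0.7517

Under SRS without replacement, Var(ȳ) = (1 − f)·s²/n with f = n/N = 546/35982 = 0.01517425.
Var(ȳ) = (1 − 0.01517425)·313.3/546 = 0.98482575·0.57380952 = 0.56510239.
SE(ȳ) = √(0.56510239) = 0.7517.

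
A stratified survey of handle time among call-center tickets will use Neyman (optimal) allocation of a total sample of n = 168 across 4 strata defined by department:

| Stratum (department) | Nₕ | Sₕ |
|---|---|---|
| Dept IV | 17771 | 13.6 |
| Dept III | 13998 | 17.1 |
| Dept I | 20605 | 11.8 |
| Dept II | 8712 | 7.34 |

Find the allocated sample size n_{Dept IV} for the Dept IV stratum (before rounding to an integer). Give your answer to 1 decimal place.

Neyman allocation: nₕ = n·NₕSₕ / Σⱼ NⱼSⱼ.
Σ NⱼSⱼ = 17771·13.6 + 13998·17.1 + 20605·11.8 + 8712·7.34 = 788136.48.
n_{Dept IV} = 168·17771·13.6 / 788136.48 = 51.5.

51.5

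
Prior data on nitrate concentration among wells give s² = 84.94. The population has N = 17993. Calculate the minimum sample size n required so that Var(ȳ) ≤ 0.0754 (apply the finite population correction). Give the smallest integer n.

Without fpc, n₀ = s²/D = 84.94/0.0754 = 1126.5252.
With fpc, (1 − n/N)·s²/n ≤ D requires n ≥ n₀/(1 + n₀/N) = 1126.5252/(1 + 1126.5252/17993) = 1060.1502.
Rounding up, n = 1061.

1061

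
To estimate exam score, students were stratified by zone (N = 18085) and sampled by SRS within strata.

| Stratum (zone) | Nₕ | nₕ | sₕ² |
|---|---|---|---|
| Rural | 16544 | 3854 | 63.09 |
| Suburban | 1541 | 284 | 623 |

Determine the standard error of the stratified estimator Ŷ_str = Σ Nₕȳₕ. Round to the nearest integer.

2772

Var(Ŷ_str) = Σₕ Nₕ²(1 − fₕ)sₕ²/nₕ.
Rural: 16544²·(1 − 3854/16544)·63.09/3854 = 3.4367739 × 10^6.
Suburban: 1541²·(1 − 284/1541)·623/284 = 4.2492044 × 10^6.
Sum = 7.6859783 × 10^6.
SE = √(7.6859783 × 10^6) = 2772.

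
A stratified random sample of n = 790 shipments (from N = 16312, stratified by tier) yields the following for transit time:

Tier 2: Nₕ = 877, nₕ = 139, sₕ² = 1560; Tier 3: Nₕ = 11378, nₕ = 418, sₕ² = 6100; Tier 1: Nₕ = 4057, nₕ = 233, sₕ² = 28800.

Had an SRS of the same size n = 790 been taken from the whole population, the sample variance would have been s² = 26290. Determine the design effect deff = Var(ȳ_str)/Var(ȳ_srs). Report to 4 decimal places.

0.4444

Var(ȳ_str) = Σ Wₕ²(1−fₕ)sₕ²/nₕ with Wₕ = Nₕ/16312:
  Tier 2: (877/16312)²·(1−139/877)·1560/139 = 0.027299288
  Tier 3: (11378/16312)²·(1−418/11378)·6100/418 = 6.8393623
  Tier 1: (4057/16312)²·(1−233/4057)·28800/233 = 7.2068425
  → Var(ȳ_str) = 14.073504.
Var(ȳ_srs) = (1 − 790/16312)·26290/790 = 31.666784.
deff = 14.073504 / 31.666784 = 0.4444.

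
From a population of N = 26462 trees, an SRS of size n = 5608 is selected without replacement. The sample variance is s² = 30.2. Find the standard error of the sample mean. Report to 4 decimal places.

0.0651

Under SRS without replacement, Var(ȳ) = (1 − f)·s²/n with f = n/N = 5608/26462 = 0.21192654.
Var(ȳ) = (1 − 0.21192654)·30.2/5608 = 0.78807346·0.0053851641 = 0.0042439049.
SE(ȳ) = √(0.0042439049) = 0.0651.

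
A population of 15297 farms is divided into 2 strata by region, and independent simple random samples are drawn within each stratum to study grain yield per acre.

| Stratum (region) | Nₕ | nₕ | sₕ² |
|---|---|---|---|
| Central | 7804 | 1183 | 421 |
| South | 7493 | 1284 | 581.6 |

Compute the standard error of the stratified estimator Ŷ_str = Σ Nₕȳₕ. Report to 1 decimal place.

6281.9

Var(Ŷ_str) = Σₕ Nₕ²(1 − fₕ)sₕ²/nₕ.
Central: 7804²·(1 − 1183/7804)·421/1183 = 1.8388157 × 10^7.
South: 7493²·(1 − 1284/7493)·581.6/1284 = 2.1073505 × 10^7.
Sum = 3.9461662 × 10^7.
SE = √(3.9461662 × 10^7) = 6281.9.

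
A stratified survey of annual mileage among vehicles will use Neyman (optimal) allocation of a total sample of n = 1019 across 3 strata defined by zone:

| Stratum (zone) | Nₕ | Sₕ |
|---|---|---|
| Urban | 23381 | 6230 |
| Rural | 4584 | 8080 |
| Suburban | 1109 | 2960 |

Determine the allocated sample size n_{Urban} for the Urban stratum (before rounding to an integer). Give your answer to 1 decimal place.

Neyman allocation: nₕ = n·NₕSₕ / Σⱼ NⱼSⱼ.
Σ NⱼSⱼ = 23381·6230 + 4584·8080 + 1109·2960 = 1.8598499 × 10^8.
n_{Urban} = 1019·23381·6230 / (1.8598499 × 10^8) = 798.1.

798.1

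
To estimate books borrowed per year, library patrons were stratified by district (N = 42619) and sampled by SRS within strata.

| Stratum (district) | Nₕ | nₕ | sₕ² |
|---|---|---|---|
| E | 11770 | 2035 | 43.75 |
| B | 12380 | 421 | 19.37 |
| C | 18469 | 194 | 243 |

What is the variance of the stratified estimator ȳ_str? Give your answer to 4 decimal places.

Var(ȳ_str) = Σₕ Wₕ²(1 − fₕ)sₕ²/nₕ with Wₕ = Nₕ/N, N = 42619.
E: Wₕ = 0.27616791; term = 0.27616791²·(1 − 0.17289720)·43.75/2035 = 0.0013561869.
B: Wₕ = 0.29048077; term = 0.29048077²·(1 − 0.03400646)·19.37/421 = 0.0037502181.
C: Wₕ = 0.43335132; term = 0.43335132²·(1 − 0.01050409)·243/194 = 0.23275488.
Sum = 0.23786129.

0.2379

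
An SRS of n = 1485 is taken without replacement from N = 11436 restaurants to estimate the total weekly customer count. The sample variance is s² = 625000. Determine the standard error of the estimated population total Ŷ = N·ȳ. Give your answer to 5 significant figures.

218850

Var(Ŷ) = N²·Var(ȳ) = N²·(1 − n/N)·s²/n.
f = 1485/11436 = 0.12985310; Var(ȳ) = 0.87014690·625000/1485 = 366.22344.
Var(Ŷ) = 11436² · 366.22344 = 4.7895469 × 10^10.
SE(Ŷ) = √(4.7895469 × 10^10) = 218850.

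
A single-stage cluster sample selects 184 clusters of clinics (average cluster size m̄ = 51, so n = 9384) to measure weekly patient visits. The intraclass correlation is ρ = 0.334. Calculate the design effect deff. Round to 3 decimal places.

deff = 1 + (51 − 1)·0.334 = 1 + 16.7 = 17.7.

17.700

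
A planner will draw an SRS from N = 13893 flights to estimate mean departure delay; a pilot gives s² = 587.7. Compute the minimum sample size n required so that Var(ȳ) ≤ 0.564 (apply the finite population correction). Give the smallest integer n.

Without fpc, n₀ = s²/D = 587.7/0.564 = 1042.0213.
With fpc, (1 − n/N)·s²/n ≤ D requires n ≥ n₀/(1 + n₀/N) = 1042.0213/(1 + 1042.0213/13893) = 969.3191.
Rounding up, n = 970.

970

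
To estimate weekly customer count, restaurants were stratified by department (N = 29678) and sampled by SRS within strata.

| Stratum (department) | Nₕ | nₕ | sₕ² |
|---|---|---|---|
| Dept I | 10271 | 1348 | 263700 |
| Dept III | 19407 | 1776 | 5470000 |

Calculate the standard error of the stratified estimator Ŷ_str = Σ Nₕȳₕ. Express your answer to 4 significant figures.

1.035 × 10^6

Var(Ŷ_str) = Σₕ Nₕ²(1 − fₕ)sₕ²/nₕ.
Dept I: 10271²·(1 − 1348/10271)·263700/1348 = 1.7928496 × 10^10.
Dept III: 19407²·(1 − 1776/19407)·5470000/1776 = 1.0538522 × 10^12.
Sum = 1.0717807 × 10^12.
SE = √(1.0717807 × 10^12) = 1.035 × 10^6.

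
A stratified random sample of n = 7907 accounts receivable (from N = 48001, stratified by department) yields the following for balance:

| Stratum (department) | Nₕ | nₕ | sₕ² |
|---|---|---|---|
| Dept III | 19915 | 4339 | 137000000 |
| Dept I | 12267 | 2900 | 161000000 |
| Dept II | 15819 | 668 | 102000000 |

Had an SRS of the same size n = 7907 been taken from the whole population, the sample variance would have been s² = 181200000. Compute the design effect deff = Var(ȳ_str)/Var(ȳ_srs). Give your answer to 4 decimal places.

1.1965

Var(ȳ_str) = Σ Wₕ²(1−fₕ)sₕ²/nₕ with Wₕ = Nₕ/48001:
  Dept III: (19915/48001)²·(1−4339/19915)·137000000/4339 = 4250.7601
  Dept I: (12267/48001)²·(1−2900/12267)·161000000/2900 = 2768.6381
  Dept II: (15819/48001)²·(1−668/15819)·102000000/668 = 15883.4
  → Var(ȳ_str) = 22902.798.
Var(ȳ_srs) = (1 − 7907/48001)·181200000/7907 = 19141.482.
deff = 22902.798 / 19141.482 = 1.1965.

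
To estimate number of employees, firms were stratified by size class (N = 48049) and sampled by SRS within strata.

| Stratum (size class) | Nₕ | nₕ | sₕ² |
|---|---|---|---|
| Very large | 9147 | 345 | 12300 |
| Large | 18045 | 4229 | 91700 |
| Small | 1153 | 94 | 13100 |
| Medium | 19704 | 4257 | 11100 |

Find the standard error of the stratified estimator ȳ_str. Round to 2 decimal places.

Var(ȳ_str) = Σₕ Wₕ²(1 − fₕ)sₕ²/nₕ with Wₕ = Nₕ/N, N = 48049.
Very large: Wₕ = 0.19036817; term = 0.19036817²·(1 − 0.03771728)·12300/345 = 1.2433041.
Large: Wₕ = 0.37555412; term = 0.37555412²·(1 − 0.23435855)·91700/4229 = 2.3415431.
Small: Wₕ = 0.02399634; term = 0.02399634²·(1 − 0.08152645)·13100/94 = 0.073705518.
Medium: Wₕ = 0.41008138; term = 0.41008138²·(1 − 0.21604750)·11100/4257 = 0.34375511.
Sum = 4.0023078.
SE = √(4.0023078) = 2.00.

2.00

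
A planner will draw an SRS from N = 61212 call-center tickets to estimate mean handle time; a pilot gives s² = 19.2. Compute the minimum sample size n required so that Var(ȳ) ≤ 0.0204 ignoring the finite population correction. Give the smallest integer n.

942

Without fpc, n₀ = s²/D = 19.2/0.0204 = 941.1765.
Rounding up, n = 942.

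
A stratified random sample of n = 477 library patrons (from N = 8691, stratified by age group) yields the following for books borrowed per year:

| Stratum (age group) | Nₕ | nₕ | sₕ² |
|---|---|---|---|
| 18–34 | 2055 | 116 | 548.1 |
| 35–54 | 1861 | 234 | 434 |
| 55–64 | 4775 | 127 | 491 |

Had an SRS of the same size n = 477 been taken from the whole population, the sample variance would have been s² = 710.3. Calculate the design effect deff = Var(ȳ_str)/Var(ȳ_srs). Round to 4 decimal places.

1.0371

Var(ȳ_str) = Σ Wₕ²(1−fₕ)sₕ²/nₕ with Wₕ = Nₕ/8691:
  18–34: (2055/8691)²·(1−116/2055)·548.1/116 = 0.24925963
  35–54: (1861/8691)²·(1−234/1861)·434/234 = 0.07434783
  55–64: (4775/8691)²·(1−127/4775)·491/127 = 1.1359985
  → Var(ȳ_str) = 1.459606.
Var(ȳ_srs) = (1 − 477/8691)·710.3/477 = 1.4073703.
deff = 1.459606 / 1.4073703 = 1.0371.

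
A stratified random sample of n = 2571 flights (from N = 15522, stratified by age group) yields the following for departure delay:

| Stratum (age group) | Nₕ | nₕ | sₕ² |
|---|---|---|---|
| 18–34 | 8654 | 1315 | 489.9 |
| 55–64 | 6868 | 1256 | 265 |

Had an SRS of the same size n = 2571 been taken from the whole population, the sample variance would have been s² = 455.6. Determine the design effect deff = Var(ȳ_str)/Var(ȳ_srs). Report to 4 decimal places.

Var(ȳ_str) = Σ Wₕ²(1−fₕ)sₕ²/nₕ with Wₕ = Nₕ/15522:
  18–34: (8654/15522)²·(1−1315/8654)·489.9/1315 = 0.098206471
  55–64: (6868/15522)²·(1−1256/6868)·265/1256 = 0.033752724
  → Var(ȳ_str) = 0.1319592.
Var(ȳ_srs) = (1 − 2571/15522)·455.6/2571 = 0.14785542.
deff = 0.1319592 / 0.14785542 = 0.8925.

0.8925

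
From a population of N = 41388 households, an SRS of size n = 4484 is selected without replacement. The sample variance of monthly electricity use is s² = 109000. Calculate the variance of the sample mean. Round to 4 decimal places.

21.6750

Under SRS without replacement, Var(ȳ) = (1 − f)·s²/n with f = n/N = 4484/41388 = 0.10834058.
Var(ȳ) = (1 − 0.10834058)·109000/4484 = 0.89165942·24.308653 = 21.675039.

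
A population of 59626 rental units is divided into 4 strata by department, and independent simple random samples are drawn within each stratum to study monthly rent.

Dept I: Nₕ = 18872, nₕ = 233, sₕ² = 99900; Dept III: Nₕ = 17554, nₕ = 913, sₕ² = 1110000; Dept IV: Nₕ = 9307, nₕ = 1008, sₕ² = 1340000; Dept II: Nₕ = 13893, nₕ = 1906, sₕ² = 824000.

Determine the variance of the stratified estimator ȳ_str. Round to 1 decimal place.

Var(ȳ_str) = Σₕ Wₕ²(1 − fₕ)sₕ²/nₕ with Wₕ = Nₕ/N, N = 59626.
Dept I: Wₕ = 0.31650622; term = 0.31650622²·(1 − 0.01234633)·99900/233 = 42.42079.
Dept III: Wₕ = 0.29440177; term = 0.29440177²·(1 − 0.05201094)·1110000/913 = 99.893301.
Dept IV: Wₕ = 0.15608963; term = 0.15608963²·(1 − 0.10830558)·1340000/1008 = 28.880745.
Dept II: Wₕ = 0.23300238; term = 0.23300238²·(1 − 0.13719139)·824000/1906 = 20.250675.
Sum = 191.44551.

191.4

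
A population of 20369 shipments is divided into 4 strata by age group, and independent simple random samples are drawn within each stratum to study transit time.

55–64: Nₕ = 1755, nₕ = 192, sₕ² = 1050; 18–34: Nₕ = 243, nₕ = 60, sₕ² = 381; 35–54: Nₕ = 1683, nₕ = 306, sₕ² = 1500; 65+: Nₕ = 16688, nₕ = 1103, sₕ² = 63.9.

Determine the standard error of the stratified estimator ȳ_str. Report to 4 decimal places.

0.3171

Var(ȳ_str) = Σₕ Wₕ²(1 − fₕ)sₕ²/nₕ with Wₕ = Nₕ/N, N = 20369.
55–64: Wₕ = 0.08616034; term = 0.08616034²·(1 − 0.10940171)·1050/192 = 0.036156364.
18–34: Wₕ = 0.01192989; term = 0.01192989²·(1 − 0.24691358)·381/60 = 6.8059957 × 10^-4.
35–54: Wₕ = 0.08262556; term = 0.08262556²·(1 − 0.18181818)·1500/306 = 0.027380947.
65+: Wₕ = 0.81928421; term = 0.81928421²·(1 − 0.06609540)·63.9/1103 = 0.036315918.
Sum = 0.10053383.
SE = √(0.10053383) = 0.3171.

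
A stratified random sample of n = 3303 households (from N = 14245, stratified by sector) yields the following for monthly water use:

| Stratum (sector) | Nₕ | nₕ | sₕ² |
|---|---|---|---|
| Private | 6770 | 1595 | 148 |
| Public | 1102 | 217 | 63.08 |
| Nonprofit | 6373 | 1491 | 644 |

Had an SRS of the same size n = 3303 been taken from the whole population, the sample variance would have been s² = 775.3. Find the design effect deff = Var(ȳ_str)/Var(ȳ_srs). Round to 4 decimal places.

Var(ȳ_str) = Σ Wₕ²(1−fₕ)sₕ²/nₕ with Wₕ = Nₕ/14245:
  Private: (6770/14245)²·(1−1595/6770)·148/1595 = 0.016020466
  Public: (1102/14245)²·(1−217/1102)·63.08/217 = 0.0013971142
  Nonprofit: (6373/14245)²·(1−1491/6373)·644/1491 = 0.066225464
  → Var(ȳ_str) = 0.083643044.
Var(ȳ_srs) = (1 − 3303/14245)·775.3/3303 = 0.18029989.
deff = 0.083643044 / 0.18029989 = 0.4639.

0.4639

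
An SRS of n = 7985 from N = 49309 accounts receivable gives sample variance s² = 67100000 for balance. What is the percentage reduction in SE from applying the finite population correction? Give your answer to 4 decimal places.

f = n/N = 7985/49309 = 0.16193798.
SE_no-fpc = √(s²/n) = 91.669276; SE_fpc = √((1−f)s²/n) = 83.919305.
Ratio = √(1−f) = 0.91545727. Reduction = 100·(1 − 0.91545727) = 8.4543%.

8.4543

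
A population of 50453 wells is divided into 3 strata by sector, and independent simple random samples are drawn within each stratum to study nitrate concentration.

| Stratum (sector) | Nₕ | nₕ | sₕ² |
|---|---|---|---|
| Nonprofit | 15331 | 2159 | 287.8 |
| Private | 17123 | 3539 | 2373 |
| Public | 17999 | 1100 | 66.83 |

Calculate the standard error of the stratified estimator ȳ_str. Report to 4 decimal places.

Var(ȳ_str) = Σₕ Wₕ²(1 − fₕ)sₕ²/nₕ with Wₕ = Nₕ/N, N = 50453.
Nonprofit: Wₕ = 0.30386697; term = 0.30386697²·(1 − 0.14082578)·287.8/2159 = 0.010575146.
Private: Wₕ = 0.33938517; term = 0.33938517²·(1 − 0.20668107)·2373/3539 = 0.0612704.
Public: Wₕ = 0.35674786; term = 0.35674786²·(1 − 0.06111451)·66.83/1100 = 0.0072596247.
Sum = 0.079105171.
SE = √(0.079105171) = 0.2813.

0.2813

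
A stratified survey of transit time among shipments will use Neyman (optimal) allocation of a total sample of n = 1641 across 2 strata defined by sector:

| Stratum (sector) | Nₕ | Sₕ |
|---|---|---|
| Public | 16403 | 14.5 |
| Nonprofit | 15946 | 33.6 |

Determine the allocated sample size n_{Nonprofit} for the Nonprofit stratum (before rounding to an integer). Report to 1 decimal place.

Neyman allocation: nₕ = n·NₕSₕ / Σⱼ NⱼSⱼ.
Σ NⱼSⱼ = 16403·14.5 + 15946·33.6 = 773629.1.
n_{Nonprofit} = 1641·15946·33.6 / 773629.1 = 1136.5.

1136.5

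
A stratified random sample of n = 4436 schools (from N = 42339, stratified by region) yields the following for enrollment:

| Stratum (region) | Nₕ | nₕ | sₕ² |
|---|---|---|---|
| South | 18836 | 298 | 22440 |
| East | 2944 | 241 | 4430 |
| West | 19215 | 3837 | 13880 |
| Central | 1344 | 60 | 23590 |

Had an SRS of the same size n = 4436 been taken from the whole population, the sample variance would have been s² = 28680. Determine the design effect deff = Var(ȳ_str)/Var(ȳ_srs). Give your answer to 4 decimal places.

Var(ȳ_str) = Σ Wₕ²(1−fₕ)sₕ²/nₕ with Wₕ = Nₕ/42339:
  South: (18836/42339)²·(1−298/18836)·22440/298 = 14.668204
  East: (2944/42339)²·(1−241/2944)·4430/241 = 0.081599847
  West: (19215/42339)²·(1−3837/19215)·13880/3837 = 0.59628889
  Central: (1344/42339)²·(1−60/1344)·23590/60 = 0.37849469
  → Var(ȳ_str) = 15.724587.
Var(ȳ_srs) = (1 − 4436/42339)·28680/4436 = 5.7878944.
deff = 15.724587 / 5.7878944 = 2.7168.

2.7168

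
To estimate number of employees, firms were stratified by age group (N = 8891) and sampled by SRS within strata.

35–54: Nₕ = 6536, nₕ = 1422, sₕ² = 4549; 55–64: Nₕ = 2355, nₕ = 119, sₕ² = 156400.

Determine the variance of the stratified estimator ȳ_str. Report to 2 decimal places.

Var(ȳ_str) = Σₕ Wₕ²(1 − fₕ)sₕ²/nₕ with Wₕ = Nₕ/N, N = 8891.
35–54: Wₕ = 0.73512541; term = 0.73512541²·(1 − 0.21756426)·4549/1422 = 1.3526576.
55–64: Wₕ = 0.26487459; term = 0.26487459²·(1 − 0.05053079)·156400/119 = 87.549018.
Sum = 88.901676.

88.90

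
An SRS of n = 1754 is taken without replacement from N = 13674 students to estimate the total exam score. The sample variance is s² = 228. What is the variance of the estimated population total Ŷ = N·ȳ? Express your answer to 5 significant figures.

Var(Ŷ) = N²·Var(ȳ) = N²·(1 − n/N)·s²/n.
f = 1754/13674 = 0.12827263; Var(ȳ) = 0.87172737·228/1754 = 0.11331462.
Var(Ŷ) = 13674² · 0.11331462 = 2.1187372 × 10^7.

2.1187 × 10^7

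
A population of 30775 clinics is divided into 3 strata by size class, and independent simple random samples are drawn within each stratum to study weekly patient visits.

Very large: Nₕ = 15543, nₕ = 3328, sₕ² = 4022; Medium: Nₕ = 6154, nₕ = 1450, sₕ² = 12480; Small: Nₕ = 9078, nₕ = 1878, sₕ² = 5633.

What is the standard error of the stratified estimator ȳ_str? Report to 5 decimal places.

0.84400

Var(ȳ_str) = Σₕ Wₕ²(1 − fₕ)sₕ²/nₕ with Wₕ = Nₕ/N, N = 30775.
Very large: Wₕ = 0.50505280; term = 0.50505280²·(1 − 0.21411568)·4022/3328 = 0.24226515.
Medium: Wₕ = 0.19996751; term = 0.19996751²·(1 − 0.23561911)·12480/1450 = 0.26307239.
Small: Wₕ = 0.29497969; term = 0.29497969²·(1 − 0.20687376)·5633/1878 = 0.20700018.
Sum = 0.71233772.
SE = √(0.71233772) = 0.84400.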